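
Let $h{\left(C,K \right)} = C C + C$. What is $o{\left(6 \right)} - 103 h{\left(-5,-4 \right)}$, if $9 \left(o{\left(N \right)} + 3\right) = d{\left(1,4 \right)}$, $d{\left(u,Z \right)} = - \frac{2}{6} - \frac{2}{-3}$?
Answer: $- \frac{55700}{27} \approx -2063.0$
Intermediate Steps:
$d{\left(u,Z \right)} = \frac{1}{3}$ ($d{\left(u,Z \right)} = \left(-2\right) \frac{1}{6} - - \frac{2}{3} = - \frac{1}{3} + \frac{2}{3} = \frac{1}{3}$)
$h{\left(C,K \right)} = C + C^{2}$ ($h{\left(C,K \right)} = C^{2} + C = C + C^{2}$)
$o{\left(N \right)} = - \frac{80}{27}$ ($o{\left(N \right)} = -3 + \frac{1}{9} \cdot \frac{1}{3} = -3 + \frac{1}{27} = - \frac{80}{27}$)
$o{\left(6 \right)} - 103 h{\left(-5,-4 \right)} = - \frac{80}{27} - 103 \left(- 5 \left(1 - 5\right)\right) = - \frac{80}{27} - 103 \left(\left(-5\right) \left(-4\right)\right) = - \frac{80}{27} - 2060 = - \frac{55700}{27}$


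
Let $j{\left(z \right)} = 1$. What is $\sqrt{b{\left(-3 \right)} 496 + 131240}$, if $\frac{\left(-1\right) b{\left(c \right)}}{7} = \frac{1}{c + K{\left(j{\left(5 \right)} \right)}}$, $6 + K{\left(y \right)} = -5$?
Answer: $4 \sqrt{8218} \approx 362.61$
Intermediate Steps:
$K{\left(y \right)} = -11$ ($K{\left(y \right)} = -6 - 5 = -11$)
$b{\left(c \right)} = - \frac{7}{-11 + c}$ ($b{\left(c \right)} = - \frac{7}{c - 11} = - \frac{7}{-11 + c}$)
$\sqrt{b{\left(-3 \right)} 496 + 131240} = \sqrt{- \frac{7}{-11 - 3} \cdot 496 + 131240} = \sqrt{- \frac{7}{-14} \cdot 496 + 131240} = \sqrt{\left(-7\right) \left(- \frac{1}{14}\right) 496 + 131240} = \sqrt{\frac{1}{2} \cdot 496 + 131240} = \sqrt{248 + 131240} = \sqrt{131488} = 4 \sqrt{8218}$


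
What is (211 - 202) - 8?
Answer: 1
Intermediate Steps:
(211 - 202) - 8 = 9 - 8 = 1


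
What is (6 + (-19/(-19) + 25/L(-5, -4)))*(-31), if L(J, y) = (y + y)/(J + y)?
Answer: -8711/8 ≈ -1088.9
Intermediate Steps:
L(J, y) = 2*y/(J + y) (L(J, y) = (2*y)/(J + y) = 2*y/(J + y))
(6 + (-19/(-19) + 25/L(-5, -4)))*(-31) = (6 + (-19/(-19) + 25/((2*(-4)/(-5 - 4)))))*(-31) = (6 + (-19*(-1/19) + 25/((2*(-4)/(-9)))))*(-31) = (6 + (1 + 25/((2*(-4)*(-⅑)))))*(-31) = (6 + (1 + 25/(8/9)))*(-31) = (6 + (1 + 25*(9/8)))*(-31) = (6 + (1 + 225/8))*(-31) = (6 + 233/8)*(-31) = (281/8)*(-31) = -8711/8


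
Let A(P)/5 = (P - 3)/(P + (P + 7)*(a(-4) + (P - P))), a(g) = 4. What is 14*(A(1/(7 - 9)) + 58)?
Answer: 40922/51 ≈ 802.39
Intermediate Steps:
A(P) = 5*(-3 + P)/(28 + 5*P) (A(P) = 5*((P - 3)/(P + (P + 7)*(4 + (P - P)))) = 5*((-3 + P)/(P + (7 + P)*(4 + 0))) = 5*((-3 + P)/(P + (7 + P)*4)) = 5*((-3 + P)/(P + (28 + 4*P))) = 5*((-3 + P)/(28 + 5*P)) = 5*(-3 + P)/(28 + 5*P))
14*(A(1/(7 - 9)) + 58) = 14*(5*(-3 + 1/(7 - 9))/(28 + 5/(7 - 9)) + 58) = 14*(5*(-3 + 1/(-2))/(28 + 5/(-2)) + 58) = 14*(5*(-3 - ½)/(28 + 5*(-½)) + 58) = 14*(5*(-7/2)/(28 - 5/2) + 58) = 14*(5*(-7/2)/(51/2) + 58) = 14*(5*(2/51)*(-7/2) + 58) = 14*(-35/51 + 58) = 14*(2923/51) = 40922/51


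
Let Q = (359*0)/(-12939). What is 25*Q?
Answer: 0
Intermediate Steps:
Q = 0 (Q = 0*(-1/12939) = 0)
25*Q = 25*0 = 0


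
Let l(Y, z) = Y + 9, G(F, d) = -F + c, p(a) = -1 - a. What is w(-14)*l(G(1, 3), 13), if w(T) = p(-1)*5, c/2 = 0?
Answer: 0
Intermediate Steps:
c = 0 (c = 2*0 = 0)
w(T) = 0 (w(T) = (-1 - 1*(-1))*5 = (-1 + 1)*5 = 0*5 = 0)
G(F, d) = -F (G(F, d) = -F + 0 = -F)
l(Y, z) = 9 + Y
w(-14)*l(G(1, 3), 13) = 0*(9 - 1*1) = 0*(9 - 1) = 0*8 = 0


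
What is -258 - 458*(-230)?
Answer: 105082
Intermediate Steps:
-258 - 458*(-230) = -258 + 105340 = 105082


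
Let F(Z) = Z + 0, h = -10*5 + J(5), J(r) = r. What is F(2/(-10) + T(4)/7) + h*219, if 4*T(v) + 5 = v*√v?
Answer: -1379713/140 ≈ -9855.1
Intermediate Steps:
T(v) = -5/4 + v^(3/2)/4 (T(v) = -5/4 + (v*√v)/4 = -5/4 + v^(3/2)/4)
h = -45 (h = -10*5 + 5 = -50 + 5 = -45)
F(Z) = Z
F(2/(-10) + T(4)/7) + h*219 = (2/(-10) + (-5/4 + 4^(3/2)/4)/7) - 45*219 = (2*(-⅒) + (-5/4 + (¼)*8)*(⅐)) - 9855 = (-⅕ + (-5/4 + 2)*(⅐)) - 9855 = (-⅕ + (¾)*(⅐)) - 9855 = (-⅕ + 3/28) - 9855 = -13/140 - 9855 = -1379713/140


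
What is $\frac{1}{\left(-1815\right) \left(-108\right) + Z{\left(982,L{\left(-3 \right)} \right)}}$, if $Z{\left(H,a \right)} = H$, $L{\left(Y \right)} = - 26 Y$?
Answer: $\frac{1}{197002} \approx 5.0761 \cdot 10^{-6}$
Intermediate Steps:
$\frac{1}{\left(-1815\right) \left(-108\right) + Z{\left(982,L{\left(-3 \right)} \right)}} = \frac{1}{\left(-1815\right) \left(-108\right) + 982} = \frac{1}{196020 + 982} = \frac{1}{197002}$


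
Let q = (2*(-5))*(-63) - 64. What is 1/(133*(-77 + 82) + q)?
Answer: 1/1231 ≈ 0.00081235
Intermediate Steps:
q = 566 (q = -10*(-63) - 64 = 630 - 64 = 566)
1/(133*(-77 + 82) + q) = 1/(133*(-77 + 82) + 566) = 1/(133*5 + 566) = 1/(665 + 566) = 1/1231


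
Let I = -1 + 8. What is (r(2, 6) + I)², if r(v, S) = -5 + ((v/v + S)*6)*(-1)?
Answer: 1600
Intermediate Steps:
r(v, S) = -11 - 6*S (r(v, S) = -5 + ((1 + S)*6)*(-1) = -5 + (6 + 6*S)*(-1) = -5 + (-6 - 6*S) = -11 - 6*S)
I = 7
(r(2, 6) + I)² = ((-11 - 6*6) + 7)² = ((-11 - 36) + 7)² = (-47 + 7)² = (-40)² = 1600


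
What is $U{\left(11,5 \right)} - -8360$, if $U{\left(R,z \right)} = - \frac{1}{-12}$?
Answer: $\frac{100321}{12} \approx 8360.1$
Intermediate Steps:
$U{\left(R,z \right)} = \frac{1}{12}$ ($U{\left(R,z \right)} = \left(-1\right) \left(- \frac{1}{12}\right) = \frac{1}{12}$)
$U{\left(11,5 \right)} - -8360 = \frac{1}{12} - -8360 = \frac{1}{12} + 8360 = \frac{100321}{12}$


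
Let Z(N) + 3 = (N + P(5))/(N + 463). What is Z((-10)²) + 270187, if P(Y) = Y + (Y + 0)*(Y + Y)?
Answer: 152113747/563 ≈ 2.7018e+5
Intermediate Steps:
P(Y) = Y + 2*Y² (P(Y) = Y + Y*(2*Y) = Y + 2*Y²)
Z(N) = -3 + (55 + N)/(463 + N) (Z(N) = -3 + (N + 5*(1 + 2*5))/(N + 463) = -3 + (N + 5*(1 + 10))/(463 + N) = -3 + (N + 5*11)/(463 + N) = -3 + (N + 55)/(463 + N) = -3 + (55 + N)/(463 + N))
Z((-10)²) + 270187 = 2*(-667 - 1*(-10)²)/(463 + (-10)²) + 270187 = 2*(-667 - 1*100)/(463 + 100) + 270187 = 2*(-667 - 100)/563 + 270187 = 2*(1/563)*(-767) + 270187 = -1534/563 + 270187 = 152113747/563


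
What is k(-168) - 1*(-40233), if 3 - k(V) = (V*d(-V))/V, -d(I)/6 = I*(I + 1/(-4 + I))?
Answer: 8593032/41 ≈ 2.0959e+5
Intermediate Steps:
d(I) = -6*I*(I + 1/(-4 + I))
k(V) = 3 + 6*V*(-1 - V**2 - 4*V)/(-4 - V) (k(V) = 3 - V*(6*(-V)*(-1 - (-V)**2 + 4*(-V))/(-4 - V))/V = 3 - V*(6*(-V)*(-1 - V**2 - 4*V)/(-4 - V))/V = 3 - V*(-6*V*(-1 - V**2 - 4*V)/(-4 - V))/V = 3 - (-6*V**2*(-1 - V**2 - 4*V)/(-4 - V))/V = 3 - (-6)*V*(-1 - V**2 - 4*V)/(-4 - V) = 3 + 6*V*(-1 - V**2 - 4*V)/(-4 - V))
k(-168) - 1*(-40233) = 3*(4 + 2*(-168)**3 + 3*(-168) + 8*(-168)**2)/(4 - 168) - 1*(-40233) = 3*(4 + 2*(-4741632) - 504 + 8*28224)/(-164) + 40233 = 3*(-1/164)*(4 - 9483264 - 504 + 225792) + 40233 = 3*(-1/164)*(-9257972) + 40233 = 6943479/41 + 40233 = 8593032/41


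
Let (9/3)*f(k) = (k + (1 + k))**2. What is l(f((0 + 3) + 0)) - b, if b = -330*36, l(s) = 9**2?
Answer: 11961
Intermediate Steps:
f(k) = (1 + 2*k)**2/3 (f(k) = (k + (1 + k))**2/3 = (1 + 2*k)**2/3)
l(s) = 81
b = -11880
l(f((0 + 3) + 0)) - b = 81 - 1*(-11880) = 81 + 11880 = 11961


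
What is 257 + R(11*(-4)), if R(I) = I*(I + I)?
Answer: 4129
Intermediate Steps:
R(I) = 2*I**2 (R(I) = I*(2*I) = 2*I**2)
257 + R(11*(-4)) = 257 + 2*(11*(-4))**2 = 257 + 2*(-44)**2 = 257 + 2*1936 = 257 + 3872 = 4129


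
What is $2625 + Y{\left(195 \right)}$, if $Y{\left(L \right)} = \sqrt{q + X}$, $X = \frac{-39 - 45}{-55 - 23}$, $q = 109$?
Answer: $2625 + \frac{3 \sqrt{2067}}{13} \approx 2635.5$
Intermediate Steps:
$X = \frac{14}{13}$ ($X = - \frac{84}{-78} = \left(-84\right) \left(- \frac{1}{78}\right) = \frac{14}{13} \approx 1.0769$)
$Y{\left(L \right)} = \frac{3 \sqrt{2067}}{13}$ ($Y{\left(L \right)} = \sqrt{109 + \frac{14}{13}} = \sqrt{\frac{1431}{13}} = \frac{3 \sqrt{2067}}{13}$)
$2625 + Y{\left(195 \right)} = 2625 + \frac{3 \sqrt{2067}}{13}$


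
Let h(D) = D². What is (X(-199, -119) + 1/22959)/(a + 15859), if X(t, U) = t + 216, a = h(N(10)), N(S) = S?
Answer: 390304/366402681 ≈ 0.0010652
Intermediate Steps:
a = 100 (a = 10² = 100)
X(t, U) = 216 + t
(X(-199, -119) + 1/22959)/(a + 15859) = ((216 - 199) + 1/22959)/(100 + 15859) = (17 + 1/22959)/15959 = (390304/22959)*(1/15959) = 390304/366402681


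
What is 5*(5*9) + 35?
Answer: 260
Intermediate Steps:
5*(5*9) + 35 = 5*45 + 35 = 225 + 35 = 260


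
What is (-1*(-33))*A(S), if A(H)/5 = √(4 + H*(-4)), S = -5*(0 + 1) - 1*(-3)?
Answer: 330*√3 ≈ 571.58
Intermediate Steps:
S = -2 (S = -5*1 + 3 = -5 + 3 = -2)
A(H) = 5*√(4 - 4*H) (A(H) = 5*√(4 + H*(-4)) = 5*√(4 - 4*H))
(-1*(-33))*A(S) = (-1*(-33))*(10*√(1 - 1*(-2))) = 33*(10*√(1 + 2)) = 33*(10*√3) = 330*√3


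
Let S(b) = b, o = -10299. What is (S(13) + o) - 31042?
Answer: -41328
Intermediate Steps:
(S(13) + o) - 31042 = (13 - 10299) - 31042 = -10286 - 31042 = -41328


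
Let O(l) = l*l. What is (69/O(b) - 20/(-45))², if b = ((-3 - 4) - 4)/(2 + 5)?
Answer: 955613569/1185921 ≈ 805.80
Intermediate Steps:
b = -11/7 (b = (-7 - 4)/7 = -11*⅐ = -11/7 ≈ -1.5714)
O(l) = l²
(69/O(b) - 20/(-45))² = (69/((-11/7)²) - 20/(-45))² = (69/(121/49) - 20*(-1/45))² = (69*(49/121) + 4/9)² = (3381/121 + 4/9)² = (30913/1089)² = 955613569/1185921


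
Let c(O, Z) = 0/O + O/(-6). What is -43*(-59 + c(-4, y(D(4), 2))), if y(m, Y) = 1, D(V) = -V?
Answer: 7525/3 ≈ 2508.3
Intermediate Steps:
c(O, Z) = -O/6 (c(O, Z) = 0 + O*(-⅙) = 0 - O/6 = -O/6)
-43*(-59 + c(-4, y(D(4), 2))) = -43*(-59 - ⅙*(-4)) = -43*(-59 + ⅔) = -43*(-175/3) = 7525/3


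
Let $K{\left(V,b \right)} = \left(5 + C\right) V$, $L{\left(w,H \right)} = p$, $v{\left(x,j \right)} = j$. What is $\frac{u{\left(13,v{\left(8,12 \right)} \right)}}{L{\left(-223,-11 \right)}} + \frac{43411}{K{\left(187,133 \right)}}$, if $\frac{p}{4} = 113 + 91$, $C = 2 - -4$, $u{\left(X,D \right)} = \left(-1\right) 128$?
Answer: $\frac{129265}{6171} \approx 20.947$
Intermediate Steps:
$u{\left(X,D \right)} = -128$
$C = 6$ ($C = 2 + 4 = 6$)
$p = 816$ ($p = 4 \left(113 + 91\right) = 4 \cdot 204 = 816$)
$L{\left(w,H \right)} = 816$
$K{\left(V,b \right)} = 11 V$ ($K{\left(V,b \right)} = \left(5 + 6\right) V = 11 V$)
$\frac{u{\left(13,v{\left(8,12 \right)} \right)}}{L{\left(-223,-11 \right)}} + \frac{43411}{K{\left(187,133 \right)}} = - \frac{128}{816} + \frac{43411}{11 \cdot 187} = \left(-128\right) \frac{1}{816} + \frac{43411}{2057} = - \frac{8}{51} + 43411 \cdot \frac{1}{2057} = - \frac{8}{51} + \frac{43411}{2057} = \frac{129265}{6171}$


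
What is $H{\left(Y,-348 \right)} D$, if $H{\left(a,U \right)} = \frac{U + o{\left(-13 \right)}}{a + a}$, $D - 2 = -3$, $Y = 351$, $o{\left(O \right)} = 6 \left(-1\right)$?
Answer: $\frac{59}{117} \approx 0.50427$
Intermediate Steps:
$o{\left(O \right)} = -6$
$D = -1$ ($D = 2 - 3 = -1$)
$H{\left(a,U \right)} = \frac{-6 + U}{2 a}$ ($H{\left(a,U \right)} = \frac{U - 6}{a + a} = \frac{-6 + U}{2 a}$)
$H{\left(Y,-348 \right)} D = \frac{-6 - 348}{2 \cdot 351} \left(-1\right) = \frac{1}{2} \cdot \frac{1}{351} \left(-354\right) \left(-1\right) = \left(- \frac{59}{117}\right) \left(-1\right) = \frac{59}{117}$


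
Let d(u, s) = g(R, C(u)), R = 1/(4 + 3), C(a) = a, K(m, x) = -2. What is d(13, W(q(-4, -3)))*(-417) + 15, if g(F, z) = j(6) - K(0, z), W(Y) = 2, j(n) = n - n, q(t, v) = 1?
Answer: -819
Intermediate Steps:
j(n) = 0
R = 1/7 ≈ 0.14286
g(F, z) = 2 (g(F, z) = 0 - 1*(-2) = 0 + 2 = 2)
d(u, s) = 2
d(13, W(q(-4, -3)))*(-417) + 15 = 2*(-417) + 15 = -834 + 15 = -819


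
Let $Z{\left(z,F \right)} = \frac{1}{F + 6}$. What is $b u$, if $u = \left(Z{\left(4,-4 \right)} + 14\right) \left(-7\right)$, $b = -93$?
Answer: $\frac{18879}{2} \approx 9439.5$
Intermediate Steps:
$Z{\left(z,F \right)} = \frac{1}{6 + F}$
$u = - \frac{203}{2}$ ($u = \left(\frac{1}{6 - 4} + 14\right) \left(-7\right) = \left(\frac{1}{2} + 14\right) \left(-7\right) = \frac{29}{2} \left(-7\right) = - \frac{203}{2} \approx -101.5$)
$b u = \left(-93\right) \left(- \frac{203}{2}\right) = \frac{18879}{2}$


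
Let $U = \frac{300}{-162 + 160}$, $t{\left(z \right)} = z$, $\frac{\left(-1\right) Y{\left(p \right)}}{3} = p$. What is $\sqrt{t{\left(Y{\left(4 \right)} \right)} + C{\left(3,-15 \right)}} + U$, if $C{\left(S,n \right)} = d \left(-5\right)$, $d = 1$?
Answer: $-150 + i \sqrt{17} \approx -150.0 + 4.1231 i$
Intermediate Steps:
$Y{\left(p \right)} = - 3 p$
$U = -150$ ($U = \frac{300}{-2} = 300 \left(- \frac{1}{2}\right) = -150$)
$C{\left(S,n \right)} = -5$ ($C{\left(S,n \right)} = 1 \left(-5\right) = -5$)
$\sqrt{t{\left(Y{\left(4 \right)} \right)} + C{\left(3,-15 \right)}} + U = \sqrt{\left(-3\right) 4 - 5} - 150 = \sqrt{-12 - 5} - 150 = \sqrt{-17} - 150 = i \sqrt{17} - 150 = -150 + i \sqrt{17}$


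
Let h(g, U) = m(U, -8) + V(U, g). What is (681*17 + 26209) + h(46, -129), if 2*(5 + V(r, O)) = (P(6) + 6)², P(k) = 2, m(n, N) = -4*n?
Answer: 38329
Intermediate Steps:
V(r, O) = 27 (V(r, O) = -5 + (2 + 6)²/2 = -5 + (½)*8² = -5 + (½)*64 = -5 + 32 = 27)
h(g, U) = 27 - 4*U (h(g, U) = -4*U + 27 = 27 - 4*U)
(681*17 + 26209) + h(46, -129) = (681*17 + 26209) + (27 - 4*(-129)) = (11577 + 26209) + (27 + 516) = 37786 + 543 = 38329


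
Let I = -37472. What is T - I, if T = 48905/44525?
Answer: 333697941/8905 ≈ 37473.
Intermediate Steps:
T = 9781/8905 (T = 48905*(1/44525) = 9781/8905 ≈ 1.0984)
T - I = 9781/8905 - 1*(-37472) = 9781/8905 + 37472 = 333697941/8905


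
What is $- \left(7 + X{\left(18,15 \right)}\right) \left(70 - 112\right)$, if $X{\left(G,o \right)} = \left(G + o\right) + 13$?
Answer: $2226$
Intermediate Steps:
$X{\left(G,o \right)} = 13 + G + o$
$- \left(7 + X{\left(18,15 \right)}\right) \left(70 - 112\right) = - \left(7 + \left(13 + 18 + 15\right)\right) \left(70 - 112\right) = - \left(7 + 46\right) \left(-42\right) = - 53 \left(-42\right) = \left(-1\right) \left(-2226\right) = 2226$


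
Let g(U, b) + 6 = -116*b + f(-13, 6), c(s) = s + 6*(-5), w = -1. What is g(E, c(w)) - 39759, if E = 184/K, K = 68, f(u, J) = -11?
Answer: -36180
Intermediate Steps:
E = 46/17 (E = 184/68 = 184*(1/68) = 46/17 ≈ 2.7059)
c(s) = -30 + s (c(s) = s - 30 = -30 + s)
g(U, b) = -17 - 116*b (g(U, b) = -6 + (-116*b - 11) = -6 + (-11 - 116*b) = -17 - 116*b)
g(E, c(w)) - 39759 = (-17 - 116*(-30 - 1)) - 39759 = (-17 - 116*(-31)) - 39759 = (-17 + 3596) - 39759 = 3579 - 39759 = -36180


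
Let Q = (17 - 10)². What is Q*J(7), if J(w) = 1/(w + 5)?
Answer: 49/12 ≈ 4.0833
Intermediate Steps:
J(w) = 1/(5 + w)
Q = 49 (Q = 7² = 49)
Q*J(7) = 49/(5 + 7) = 49/12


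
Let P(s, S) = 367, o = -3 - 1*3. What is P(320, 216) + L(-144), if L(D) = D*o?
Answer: 1231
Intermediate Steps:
o = -6 (o = -3 - 3 = -6)
L(D) = -6*D (L(D) = D*(-6) = -6*D)
P(320, 216) + L(-144) = 367 - 6*(-144) = 367 + 864 = 1231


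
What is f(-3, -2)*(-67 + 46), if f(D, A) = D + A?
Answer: 105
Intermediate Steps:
f(D, A) = A + D
f(-3, -2)*(-67 + 46) = (-2 - 3)*(-67 + 46) = -5*(-21) = 105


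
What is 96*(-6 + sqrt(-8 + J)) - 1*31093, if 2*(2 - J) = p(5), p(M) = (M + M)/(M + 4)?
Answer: -31669 + 32*I*sqrt(59) ≈ -31669.0 + 245.8*I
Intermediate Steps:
p(M) = 2*M/(4 + M) (p(M) = (2*M)/(4 + M) = 2*M/(4 + M))
J = 13/9 (J = 2 - 5/(4 + 5) = 2 - 5/9 = 13/9 ≈ 1.4444)
96*(-6 + sqrt(-8 + J)) - 1*31093 = 96*(-6 + sqrt(-8 + 13/9)) - 1*31093 = 96*(-6 + sqrt(-59/9)) - 31093 = 96*(-6 + I*sqrt(59)/3) - 31093 = (-576 + 32*I*sqrt(59)) - 31093 = -31669 + 32*I*sqrt(59)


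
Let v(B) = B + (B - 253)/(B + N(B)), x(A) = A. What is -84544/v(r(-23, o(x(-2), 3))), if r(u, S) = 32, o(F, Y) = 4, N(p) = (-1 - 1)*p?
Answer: -2705408/1245 ≈ -2173.0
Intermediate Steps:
N(p) = -2*p
v(B) = B - (-253 + B)/B (v(B) = B + (B - 253)/(B - 2*B) = B + (-253 + B)/((-B)) = B + (-253 + B)*(-1/B) = B - (-253 + B)/B)
-84544/v(r(-23, o(x(-2), 3))) = -84544/(-1 + 32 + 253/32) = -84544/1245/32 = -84544*32/1245 = -2705408/1245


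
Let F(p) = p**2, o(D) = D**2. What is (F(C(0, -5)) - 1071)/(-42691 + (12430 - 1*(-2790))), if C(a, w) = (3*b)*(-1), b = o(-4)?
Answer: -411/9157 ≈ -0.044884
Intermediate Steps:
b = 16 (b = (-4)**2 = 16)
C(a, w) = -48 (C(a, w) = (3*16)*(-1) = 48*(-1) = -48)
(F(C(0, -5)) - 1071)/(-42691 + (12430 - 1*(-2790))) = ((-48)**2 - 1071)/(-42691 + (12430 - 1*(-2790))) = (2304 - 1071)/(-42691 + (12430 + 2790)) = 1233/(-42691 + 15220) = 1233/(-27471) = 1233*(-1/27471) = -411/9157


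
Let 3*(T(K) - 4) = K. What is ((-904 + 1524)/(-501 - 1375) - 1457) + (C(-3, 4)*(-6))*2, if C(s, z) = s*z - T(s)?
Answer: -599068/469 ≈ -1277.3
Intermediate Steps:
T(K) = 4 + K/3
C(s, z) = -4 - s/3 + s*z (C(s, z) = s*z - (4 + s/3) = s*z + (-4 - s/3) = -4 - s/3 + s*z)
((-904 + 1524)/(-501 - 1375) - 1457) + (C(-3, 4)*(-6))*2 = ((-904 + 1524)/(-501 - 1375) - 1457) + ((-4 - 1/3*(-3) - 3*4)*(-6))*2 = (620/(-1876) - 1457) + ((-4 + 1 - 12)*(-6))*2 = (620*(-1/1876) - 1457) - 15*(-6)*2 = (-155/469 - 1457) + 90*2 = -683488/469 + 180 = -599068/469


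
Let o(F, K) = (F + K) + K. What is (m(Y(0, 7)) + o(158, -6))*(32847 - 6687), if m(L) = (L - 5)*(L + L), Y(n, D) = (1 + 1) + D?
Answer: 5702880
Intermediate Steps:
Y(n, D) = 2 + D
m(L) = 2*L*(-5 + L) (m(L) = (-5 + L)*(2*L) = 2*L*(-5 + L))
o(F, K) = F + 2*K
(m(Y(0, 7)) + o(158, -6))*(32847 - 6687) = (2*(2 + 7)*(-5 + (2 + 7)) + (158 + 2*(-6)))*(32847 - 6687) = (2*9*(-5 + 9) + (158 - 12))*26160 = (2*9*4 + 146)*26160 = (72 + 146)*26160 = 218*26160 = 5702880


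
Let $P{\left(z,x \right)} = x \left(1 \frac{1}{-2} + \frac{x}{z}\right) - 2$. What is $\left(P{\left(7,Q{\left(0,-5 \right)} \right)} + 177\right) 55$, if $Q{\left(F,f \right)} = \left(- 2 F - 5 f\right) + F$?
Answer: $\frac{193875}{14} \approx 13848.0$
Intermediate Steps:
$Q{\left(F,f \right)} = - F - 5 f$ ($Q{\left(F,f \right)} = \left(- 5 f - 2 F\right) + F = - F - 5 f$)
$P{\left(z,x \right)} = -2 + x \left(- \frac{1}{2} + \frac{x}{z}\right)$ ($P{\left(z,x \right)} = x \left(1 \left(- \frac{1}{2}\right) + \frac{x}{z}\right) - 2 = x \left(- \frac{1}{2} + \frac{x}{z}\right) - 2 = -2 + x \left(- \frac{1}{2} + \frac{x}{z}\right)$)
$\left(P{\left(7,Q{\left(0,-5 \right)} \right)} + 177\right) 55 = \left(\left(-2 - \frac{\left(-1\right) 0 - -25}{2} + \frac{\left(\left(-1\right) 0 - -25\right)^{2}}{7}\right) + 177\right) 55 = \left(\left(-2 - \frac{0 + 25}{2} + \left(0 + 25\right)^{2} \cdot \frac{1}{7}\right) + 177\right) 55 = \left(\left(-2 - \frac{25}{2} + 25^{2} \cdot \frac{1}{7}\right) + 177\right) 55 = \left(\left(-2 - \frac{25}{2} + 625 \cdot \frac{1}{7}\right) + 177\right) 55 = \left(\left(-2 - \frac{25}{2} + \frac{625}{7}\right) + 177\right) 55 = \left(\frac{1047}{14} + 177\right) 55 = \frac{3525}{14} \cdot 55 = \frac{193875}{14}$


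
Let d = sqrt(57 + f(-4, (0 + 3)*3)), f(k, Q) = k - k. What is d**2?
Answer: 57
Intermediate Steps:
f(k, Q) = 0
d = sqrt(57) (d = sqrt(57 + 0) = sqrt(57) ≈ 7.5498)
d**2 = (sqrt(57))**2 = 57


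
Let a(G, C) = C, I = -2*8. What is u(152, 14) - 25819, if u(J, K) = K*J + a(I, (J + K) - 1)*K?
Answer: -21381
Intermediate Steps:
I = -16
u(J, K) = J*K + K*(-1 + J + K) (u(J, K) = K*J + ((J + K) - 1)*K = J*K + (-1 + J + K)*K = J*K + K*(-1 + J + K))
u(152, 14) - 25819 = 14*(-1 + 14 + 2*152) - 25819 = 14*(-1 + 14 + 304) - 25819 = 14*317 - 25819 = 4438 - 25819 = -21381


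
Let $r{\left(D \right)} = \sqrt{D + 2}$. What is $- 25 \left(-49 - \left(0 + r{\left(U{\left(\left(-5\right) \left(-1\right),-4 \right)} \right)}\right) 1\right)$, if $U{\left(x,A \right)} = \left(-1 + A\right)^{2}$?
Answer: $1225 + 75 \sqrt{3} \approx 1354.9$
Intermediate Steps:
$r{\left(D \right)} = \sqrt{2 + D}$
$- 25 \left(-49 - \left(0 + r{\left(U{\left(\left(-5\right) \left(-1\right),-4 \right)} \right)}\right) 1\right) = - 25 \left(-49 - \left(0 + \sqrt{2 + \left(-1 - 4\right)^{2}}\right) 1\right) = - 25 \left(-49 - \left(0 + \sqrt{2 + \left(-5\right)^{2}}\right) 1\right) = - 25 \left(-49 - \left(0 + \sqrt{2 + 25}\right) 1\right) = - 25 \left(-49 - \left(0 + \sqrt{27}\right) 1\right) = - 25 \left(-49 - \left(0 + 3 \sqrt{3}\right) 1\right) = - 25 \left(-49 - 3 \sqrt{3} \cdot 1\right) = - 25 \left(-49 - 3 \sqrt{3}\right) = - (-1225 - 75 \sqrt{3}) = 1225 + 75 \sqrt{3}$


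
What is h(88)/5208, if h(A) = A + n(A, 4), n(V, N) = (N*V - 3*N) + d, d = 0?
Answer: 107/1302 ≈ 0.082181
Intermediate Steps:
n(V, N) = -3*N + N*V (n(V, N) = (N*V - 3*N) + 0 = (-3*N + N*V) + 0 = -3*N + N*V)
h(A) = -12 + 5*A (h(A) = A + 4*(-3 + A) = A + (-12 + 4*A) = -12 + 5*A)
h(88)/5208 = (-12 + 5*88)/5208 = (-12 + 440)*(1/5208) = 428*(1/5208) = 107/1302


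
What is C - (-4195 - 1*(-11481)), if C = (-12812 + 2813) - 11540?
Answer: -28825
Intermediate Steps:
C = -21539 (C = -9999 - 11540 = -21539)
C - (-4195 - 1*(-11481)) = -21539 - (-4195 - 1*(-11481)) = -21539 - (-4195 + 11481) = -21539 - 1*7286 = -21539 - 7286 = -28825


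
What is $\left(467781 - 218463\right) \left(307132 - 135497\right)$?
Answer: $42791694930$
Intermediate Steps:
$\left(467781 - 218463\right) \left(307132 - 135497\right) = 249318 \cdot 171635 = 42791694930$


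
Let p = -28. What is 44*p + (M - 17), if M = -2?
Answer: -1251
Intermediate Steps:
44*p + (M - 17) = 44*(-28) + (-2 - 17) = -1232 - 19 = -1251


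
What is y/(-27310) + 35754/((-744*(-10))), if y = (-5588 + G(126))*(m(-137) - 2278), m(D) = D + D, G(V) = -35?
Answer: -352622615/677288 ≈ -520.64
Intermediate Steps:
m(D) = 2*D
y = 14349896 (y = (-5588 - 35)*(2*(-137) - 2278) = -5623*(-274 - 2278) = -5623*(-2552) = 14349896)
y/(-27310) + 35754/((-744*(-10))) = 14349896/(-27310) + 35754/((-744*(-10))) = 14349896*(-1/27310) + 35754/7440 = -7174948/13655 + 35754*(1/7440) = -7174948/13655 + 5959/1240 = -352622615/677288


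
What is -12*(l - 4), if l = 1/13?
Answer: 612/13 ≈ 47.077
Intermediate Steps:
l = 1/13 ≈ 0.076923
-12*(l - 4) = -12*(1/13 - 4) = -12*(-51/13) = 612/13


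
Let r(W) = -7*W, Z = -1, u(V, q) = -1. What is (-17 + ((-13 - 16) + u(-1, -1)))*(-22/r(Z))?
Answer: 1034/7 ≈ 147.71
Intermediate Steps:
(-17 + ((-13 - 16) + u(-1, -1)))*(-22/r(Z)) = (-17 + ((-13 - 16) - 1))*(-22/((-7*(-1)))) = (-17 + (-29 - 1))*(-22/7) = (-17 - 30)*(-22*1/7) = -47*(-22/7) = 1034/7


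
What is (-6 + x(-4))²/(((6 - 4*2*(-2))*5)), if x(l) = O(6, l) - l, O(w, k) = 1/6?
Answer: 11/360 ≈ 0.030556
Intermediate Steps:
O(w, k) = ⅙
x(l) = ⅙ - l
(-6 + x(-4))²/(((6 - 4*2*(-2))*5)) = (-6 + (⅙ - 1*(-4)))²/(((6 - 4*2*(-2))*5)) = (-6 + (⅙ + 4))²/(((6 - 8*(-2))*5)) = (-6 + 25/6)²/(((6 + 16)*5)) = (-11/6)²/((22*5)) = (121/36)/110 = (121/36)*(1/110) = 11/360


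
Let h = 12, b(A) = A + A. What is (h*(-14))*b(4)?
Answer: -1344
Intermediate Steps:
b(A) = 2*A
(h*(-14))*b(4) = (12*(-14))*(2*4) = -168*8 = -1344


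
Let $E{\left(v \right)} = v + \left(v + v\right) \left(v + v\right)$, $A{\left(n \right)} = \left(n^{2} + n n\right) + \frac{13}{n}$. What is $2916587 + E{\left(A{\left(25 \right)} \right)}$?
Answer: $\frac{5733149126}{625} \approx 9.173 \cdot 10^{6}$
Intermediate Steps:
$A{\left(n \right)} = 2 n^{2} + \frac{13}{n}$ ($A{\left(n \right)} = \left(n^{2} + n^{2}\right) + \frac{13}{n} = 2 n^{2} + \frac{13}{n}$)
$E{\left(v \right)} = v + 4 v^{2}$ ($E{\left(v \right)} = v + 2 v 2 v = v + 4 v^{2}$)
$2916587 + E{\left(A{\left(25 \right)} \right)} = 2916587 + \frac{13 + 2 \cdot 25^{3}}{25} \left(1 + 4 \frac{13 + 2 \cdot 25^{3}}{25}\right) = 2916587 + \frac{13 + 2 \cdot 15625}{25} \left(1 + 4 \frac{13 + 2 \cdot 15625}{25}\right) = 2916587 + \frac{13 + 31250}{25} \left(1 + 4 \frac{13 + 31250}{25}\right) = 2916587 + \frac{1}{25} \cdot 31263 \left(1 + 4 \cdot \frac{1}{25} \cdot 31263\right) = 2916587 + \frac{31263 \left(1 + 4 \cdot \frac{31263}{25}\right)}{25} = 2916587 + \frac{31263 \left(1 + \frac{125052}{25}\right)}{25} = 2916587 + \frac{31263}{25} \cdot \frac{125077}{25} = 2916587 + \frac{3910282251}{625} = \frac{5733149126}{625}$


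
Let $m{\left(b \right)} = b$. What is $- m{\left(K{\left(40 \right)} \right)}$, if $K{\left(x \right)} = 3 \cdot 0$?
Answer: $0$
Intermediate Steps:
$K{\left(x \right)} = 0$
$- m{\left(K{\left(40 \right)} \right)} = \left(-1\right) 0 = 0$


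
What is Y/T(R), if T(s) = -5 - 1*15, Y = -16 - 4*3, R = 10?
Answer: 7/5 ≈ 1.4000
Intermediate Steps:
Y = -28 (Y = -16 - 1*12 = -16 - 12 = -28)
T(s) = -20 (T(s) = -5 - 15 = -20)
Y/T(R) = -28/(-20) = -28*(-1/20) = 7/5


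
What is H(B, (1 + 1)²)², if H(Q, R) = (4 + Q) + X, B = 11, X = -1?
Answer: 196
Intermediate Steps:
H(Q, R) = 3 + Q (H(Q, R) = (4 + Q) - 1 = 3 + Q)
H(B, (1 + 1)²)² = (3 + 11)² = 14² = 196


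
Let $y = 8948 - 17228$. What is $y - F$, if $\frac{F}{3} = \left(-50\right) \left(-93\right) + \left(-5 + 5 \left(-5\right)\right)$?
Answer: $-22140$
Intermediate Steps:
$y = -8280$ ($y = 8948 - 17228 = -8280$)
$F = 13860$ ($F = 3 \left(\left(-50\right) \left(-93\right) + \left(-5 + 5 \left(-5\right)\right)\right) = 3 \left(4650 - 30\right) = 3 \cdot 4620 = 13860$)
$y - F = -8280 - 13860 = -22140$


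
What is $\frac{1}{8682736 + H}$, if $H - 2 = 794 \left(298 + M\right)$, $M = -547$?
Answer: $\frac{1}{8485032} \approx 1.1785 \cdot 10^{-7}$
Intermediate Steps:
$H = -197704$ ($H = 2 + 794 \left(298 - 547\right) = 2 + 794 \left(-249\right) = 2 - 197706 = -197704$)
$\frac{1}{8682736 + H} = \frac{1}{8682736 - 197704} = \frac{1}{8485032}$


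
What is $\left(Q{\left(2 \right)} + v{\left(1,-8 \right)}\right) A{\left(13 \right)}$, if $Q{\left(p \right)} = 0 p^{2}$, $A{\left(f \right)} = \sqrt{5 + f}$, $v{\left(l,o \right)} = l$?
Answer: $3 \sqrt{2} \approx 4.2426$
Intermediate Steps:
$Q{\left(p \right)} = 0$
$\left(Q{\left(2 \right)} + v{\left(1,-8 \right)}\right) A{\left(13 \right)} = \left(0 + 1\right) \sqrt{5 + 13} = 1 \sqrt{18} = 1 \cdot 3 \sqrt{2} = 3 \sqrt{2}$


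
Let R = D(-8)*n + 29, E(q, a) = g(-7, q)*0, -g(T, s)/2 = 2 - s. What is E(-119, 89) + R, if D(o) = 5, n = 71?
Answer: 384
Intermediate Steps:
g(T, s) = -4 + 2*s (g(T, s) = -2*(2 - s) = -4 + 2*s)
E(q, a) = 0 (E(q, a) = (-4 + 2*q)*0 = 0)
R = 384 (R = 5*71 + 29 = 355 + 29 = 384)
E(-119, 89) + R = 0 + 384 = 384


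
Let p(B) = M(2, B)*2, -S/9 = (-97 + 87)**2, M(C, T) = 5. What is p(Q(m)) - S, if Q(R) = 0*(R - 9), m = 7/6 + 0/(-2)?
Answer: 910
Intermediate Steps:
m = 7/6 (m = 7*(1/6) + 0*(-1/2) = 7/6 + 0 = 7/6 ≈ 1.1667)
S = -900 (S = -9*(-97 + 87)**2 = -9*(-10)**2 = -9*100 = -900)
Q(R) = 0 (Q(R) = 0*(-9 + R) = 0)
p(B) = 10 (p(B) = 5*2 = 10)
p(Q(m)) - S = 10 - 1*(-900) = 10 + 900 = 910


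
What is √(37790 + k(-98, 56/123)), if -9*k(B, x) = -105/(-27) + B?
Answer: √3061837/9 ≈ 194.42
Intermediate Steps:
k(B, x) = -35/81 - B/9 (k(B, x) = -(-105/(-27) + B)/9 = -(-105*(-1/27) + B)/9 = -(35/9 + B)/9 = -35/81 - B/9)
√(37790 + k(-98, 56/123)) = √(37790 + (-35/81 - ⅑*(-98))) = √(37790 + (-35/81 + 98/9)) = √(37790 + 847/81) = √(3061837/81) = √3061837/9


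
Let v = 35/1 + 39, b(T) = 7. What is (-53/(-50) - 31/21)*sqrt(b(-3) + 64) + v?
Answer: 74 - 437*sqrt(71)/1050 ≈ 70.493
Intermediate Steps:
v = 74 (v = 35*1 + 39 = 35 + 39 = 74)
(-53/(-50) - 31/21)*sqrt(b(-3) + 64) + v = (-53/(-50) - 31/21)*sqrt(7 + 64) + 74 = (-53*(-1/50) - 31*1/21)*sqrt(71) + 74 = (53/50 - 31/21)*sqrt(71) + 74 = -437*sqrt(71)/1050 + 74 = 74 - 437*sqrt(71)/1050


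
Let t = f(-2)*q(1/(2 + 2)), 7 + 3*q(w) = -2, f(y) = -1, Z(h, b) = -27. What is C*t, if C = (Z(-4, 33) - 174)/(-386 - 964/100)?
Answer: 1675/1099 ≈ 1.5241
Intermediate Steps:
q(w) = -3 (q(w) = -7/3 + (1/3)*(-2) = -7/3 - 2/3 = -3)
C = 1675/3297 (C = (-27 - 174)/(-386 - 964/100) = -201/(-386 - 964*1/100) = -201/(-386 - 241/25) = -201/(-9891/25) = -201*(-25/9891) = 1675/3297 ≈ 0.50804)
t = 3 (t = -1*(-3) = 3)
C*t = (1675/3297)*3 = 1675/1099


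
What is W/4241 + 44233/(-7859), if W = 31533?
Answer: 60225694/33330019 ≈ 1.8069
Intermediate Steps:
W/4241 + 44233/(-7859) = 31533/4241 + 44233/(-7859) = 31533*(1/4241) + 44233*(-1/7859) = 31533/4241 - 44233/7859 = 60225694/33330019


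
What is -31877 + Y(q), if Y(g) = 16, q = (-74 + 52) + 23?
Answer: -31861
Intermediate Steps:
q = 1 (q = -22 + 23 = 1)
-31877 + Y(q) = -31877 + 16 = -31861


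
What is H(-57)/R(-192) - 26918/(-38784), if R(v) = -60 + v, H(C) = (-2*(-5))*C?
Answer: 133751/45248 ≈ 2.9560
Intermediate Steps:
H(C) = 10*C
H(-57)/R(-192) - 26918/(-38784) = (10*(-57))/(-60 - 192) - 26918/(-38784) = -570/(-252) - 26918*(-1/38784) = -570*(-1/252) + 13459/19392 = 95/42 + 13459/19392 = 133751/45248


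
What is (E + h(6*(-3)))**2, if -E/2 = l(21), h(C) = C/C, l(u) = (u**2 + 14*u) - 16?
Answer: 2064969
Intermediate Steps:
l(u) = -16 + u**2 + 14*u
h(C) = 1
E = -1438 (E = -2*(-16 + 21**2 + 14*21) = -2*(-16 + 441 + 294) = -2*719 = -1438)
(E + h(6*(-3)))**2 = (-1438 + 1)**2 = (-1437)**2 = 2064969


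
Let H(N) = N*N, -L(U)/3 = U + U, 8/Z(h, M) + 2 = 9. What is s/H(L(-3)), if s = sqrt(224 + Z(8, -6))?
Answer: sqrt(2758)/1134 ≈ 0.046311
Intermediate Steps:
Z(h, M) = 8/7 (Z(h, M) = 8/(-2 + 9) = 8/7)
L(U) = -6*U (L(U) = -3*(U + U) = -6*U)
H(N) = N**2
s = 2*sqrt(2758)/7 (s = sqrt(224 + 8/7) = sqrt(1576/7) = 2*sqrt(2758)/7 ≈ 15.005)
s/H(L(-3)) = (2*sqrt(2758)/7)/((-6*(-3))**2) = (2*sqrt(2758)/7)/(18**2) = (2*sqrt(2758)/7)/324 = (2*sqrt(2758)/7)*(1/324) = sqrt(2758)/1134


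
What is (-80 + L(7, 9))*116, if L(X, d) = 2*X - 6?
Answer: -8352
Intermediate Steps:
L(X, d) = -6 + 2*X
(-80 + L(7, 9))*116 = (-80 + (-6 + 2*7))*116 = (-80 + (-6 + 14))*116 = (-80 + 8)*116 = -72*116 = -8352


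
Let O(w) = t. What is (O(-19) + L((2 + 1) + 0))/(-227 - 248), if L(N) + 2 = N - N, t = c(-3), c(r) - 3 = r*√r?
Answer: -1/475 + 3*I*√3/475 ≈ -0.0021053 + 0.010939*I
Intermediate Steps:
c(r) = 3 + r^(3/2) (c(r) = 3 + r*√r = 3 + r^(3/2))
t = 3 - 3*I*√3 (t = 3 + (-3)^(3/2) = 3 - 3*I*√3 ≈ 3.0 - 5.1962*I)
L(N) = -2 (L(N) = -2 + (N - N) = -2 + 0 = -2)
O(w) = 3 - 3*I*√3
(O(-19) + L((2 + 1) + 0))/(-227 - 248) = ((3 - 3*I*√3) - 2)/(-227 - 248) = (1 - 3*I*√3)/(-475) = (1 - 3*I*√3)*(-1/475) = -1/475 + 3*I*√3/475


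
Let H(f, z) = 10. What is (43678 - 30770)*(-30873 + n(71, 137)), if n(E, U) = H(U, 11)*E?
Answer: -389344004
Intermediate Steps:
n(E, U) = 10*E
(43678 - 30770)*(-30873 + n(71, 137)) = (43678 - 30770)*(-30873 + 10*71) = 12908*(-30873 + 710) = 12908*(-30163) = -389344004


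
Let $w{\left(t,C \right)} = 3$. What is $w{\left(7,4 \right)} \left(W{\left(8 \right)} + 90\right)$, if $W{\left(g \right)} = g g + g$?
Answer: $486$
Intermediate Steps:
$W{\left(g \right)} = g + g^{2}$ ($W{\left(g \right)} = g^{2} + g = g + g^{2}$)
$w{\left(7,4 \right)} \left(W{\left(8 \right)} + 90\right) = 3 \left(8 \left(1 + 8\right) + 90\right) = 3 \left(8 \cdot 9 + 90\right) = 3 \left(72 + 90\right) = 3 \cdot 162 = 486$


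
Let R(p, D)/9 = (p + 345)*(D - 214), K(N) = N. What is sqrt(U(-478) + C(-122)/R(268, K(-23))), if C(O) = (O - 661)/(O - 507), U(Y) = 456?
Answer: sqrt(423098284331792477)/30460583 ≈ 21.354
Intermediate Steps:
C(O) = (-661 + O)/(-507 + O)
R(p, D) = 9*(-214 + D)*(345 + p) (R(p, D) = 9*((p + 345)*(D - 214)) = 9*((345 + p)*(-214 + D)) = 9*((-214 + D)*(345 + p)) = 9*(-214 + D)*(345 + p))
sqrt(U(-478) + C(-122)/R(268, K(-23))) = sqrt(456 + ((-661 - 122)/(-507 - 122))/(-664470 - 1926*268 + 3105*(-23) + 9*(-23)*268)) = sqrt(456 + (-783/(-629))/(-664470 - 516168 - 71415 - 55476)) = sqrt(456 - 1/629*(-783)/(-1307529)) = sqrt(456 + (783/629)*(-1/1307529)) = sqrt(456 - 29/30460583) = sqrt(13890025819/30460583) = sqrt(423098284331792477)/30460583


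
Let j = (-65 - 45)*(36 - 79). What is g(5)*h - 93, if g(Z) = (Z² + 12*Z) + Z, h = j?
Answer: 425607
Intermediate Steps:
j = 4730 (j = -110*(-43) = 4730)
h = 4730
g(Z) = Z² + 13*Z
g(5)*h - 93 = (5*(13 + 5))*4730 - 93 = (5*18)*4730 - 93 = 90*4730 - 93 = 425700 - 93 = 425607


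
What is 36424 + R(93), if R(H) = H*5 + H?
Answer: 36982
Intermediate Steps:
R(H) = 6*H (R(H) = 5*H + H = 6*H)
36424 + R(93) = 36424 + 6*93 = 36424 + 558 = 36982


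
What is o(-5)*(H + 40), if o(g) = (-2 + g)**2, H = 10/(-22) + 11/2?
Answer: 48559/22 ≈ 2207.2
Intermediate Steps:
H = 111/22 (H = 10*(-1/22) + 11*(1/2) = -5/11 + 11/2 = 111/22 ≈ 5.0455)
o(-5)*(H + 40) = (-2 - 5)**2*(111/22 + 40) = (-7)**2*(991/22) = 49*(991/22) = 48559/22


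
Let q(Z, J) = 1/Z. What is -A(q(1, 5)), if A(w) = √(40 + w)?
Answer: -√41 ≈ -6.4031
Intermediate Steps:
-A(q(1, 5)) = -√(40 + 1/1) = -√(40 + 1) = -√41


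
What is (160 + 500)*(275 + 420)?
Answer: 458700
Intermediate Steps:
(160 + 500)*(275 + 420) = 660*695 = 458700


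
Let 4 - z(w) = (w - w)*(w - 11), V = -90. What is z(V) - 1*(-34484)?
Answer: 34488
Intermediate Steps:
z(w) = 4 (z(w) = 4 - (w - w)*(w - 11) = 4 - 0*(-11 + w) = 4 - 1*0 = 4 + 0 = 4)
z(V) - 1*(-34484) = 4 - 1*(-34484) = 4 + 34484 = 34488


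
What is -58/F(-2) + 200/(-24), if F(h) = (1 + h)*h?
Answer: -112/3 ≈ -37.333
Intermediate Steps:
F(h) = h*(1 + h)
-58/F(-2) + 200/(-24) = -58*(-1/(2*(1 - 2))) + 200/(-24) = -58/((-2*(-1))) + 200*(-1/24) = -58/2 - 25/3 = -58*½ - 25/3 = -29 - 25/3 = -112/3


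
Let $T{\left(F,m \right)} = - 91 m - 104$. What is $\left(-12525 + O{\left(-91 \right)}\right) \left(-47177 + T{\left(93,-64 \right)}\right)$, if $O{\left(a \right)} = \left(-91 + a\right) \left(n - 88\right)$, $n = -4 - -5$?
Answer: $-137181213$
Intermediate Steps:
$n = 1$ ($n = -4 + 5 = 1$)
$T{\left(F,m \right)} = -104 - 91 m$
$O{\left(a \right)} = 7917 - 87 a$ ($O{\left(a \right)} = \left(-91 + a\right) \left(1 - 88\right) = \left(-91 + a\right) \left(-87\right) = 7917 - 87 a$)
$\left(-12525 + O{\left(-91 \right)}\right) \left(-47177 + T{\left(93,-64 \right)}\right) = \left(-12525 + \left(7917 - -7917\right)\right) \left(-47177 - -5720\right) = \left(-12525 + \left(7917 + 7917\right)\right) \left(-47177 + \left(-104 + 5824\right)\right) = \left(-12525 + 15834\right) \left(-47177 + 5720\right) = 3309 \left(-41457\right) = -137181213$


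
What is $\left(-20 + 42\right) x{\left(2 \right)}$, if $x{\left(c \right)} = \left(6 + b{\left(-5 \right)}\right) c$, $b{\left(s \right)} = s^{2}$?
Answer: $1364$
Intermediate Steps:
$x{\left(c \right)} = 31 c$ ($x{\left(c \right)} = \left(6 + \left(-5\right)^{2}\right) c = \left(6 + 25\right) c = 31 c$)
$\left(-20 + 42\right) x{\left(2 \right)} = \left(-20 + 42\right) 31 \cdot 2 = 22 \cdot 62 = 1364$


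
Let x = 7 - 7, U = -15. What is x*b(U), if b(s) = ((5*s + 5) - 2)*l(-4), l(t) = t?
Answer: 0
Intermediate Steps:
x = 0
b(s) = -12 - 20*s (b(s) = ((5*s + 5) - 2)*(-4) = ((5 + 5*s) - 2)*(-4) = (3 + 5*s)*(-4) = -12 - 20*s)
x*b(U) = 0*(-12 - 20*(-15)) = 0*(-12 + 300) = 0*288 = 0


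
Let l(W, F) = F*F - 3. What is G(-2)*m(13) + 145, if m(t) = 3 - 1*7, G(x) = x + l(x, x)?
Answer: 149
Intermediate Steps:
l(W, F) = -3 + F² (l(W, F) = F² - 3 = -3 + F²)
G(x) = -3 + x + x² (G(x) = x + (-3 + x²) = -3 + x + x²)
m(t) = -4 (m(t) = 3 - 7 = -4)
G(-2)*m(13) + 145 = (-3 - 2 + (-2)²)*(-4) + 145 = (-3 - 2 + 4)*(-4) + 145 = -1*(-4) + 145 = 4 + 145 = 149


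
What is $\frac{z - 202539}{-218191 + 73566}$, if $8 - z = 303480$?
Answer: $\frac{506011}{144625} \approx 3.4988$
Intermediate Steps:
$z = -303472$ ($z = 8 - 303480 = -303472$)
$\frac{z - 202539}{-218191 + 73566} = \frac{-303472 - 202539}{-218191 + 73566} = - \frac{506011}{-144625} = \left(-506011\right) \left(- \frac{1}{144625}\right) = \frac{506011}{144625}$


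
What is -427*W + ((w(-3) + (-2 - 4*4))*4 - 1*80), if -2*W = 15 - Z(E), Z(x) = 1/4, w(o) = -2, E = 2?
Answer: 23913/8 ≈ 2989.1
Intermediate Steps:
Z(x) = ¼
W = -59/8 (W = -(15 - 1*¼)/2 = -(15 - ¼)/2 = -½*59/4 = -59/8 ≈ -7.3750)
-427*W + ((w(-3) + (-2 - 4*4))*4 - 1*80) = -427*(-59/8) + ((-2 + (-2 - 4*4))*4 - 1*80) = 25193/8 + ((-2 + (-2 - 16))*4 - 80) = 25193/8 + ((-2 - 18)*4 - 80) = 25193/8 + (-20*4 - 80) = 25193/8 + (-80 - 80) = 25193/8 - 160 = 23913/8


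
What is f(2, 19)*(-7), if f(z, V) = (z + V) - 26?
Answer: 35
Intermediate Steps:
f(z, V) = -26 + V + z (f(z, V) = (V + z) - 26 = -26 + V + z)
f(2, 19)*(-7) = (-26 + 19 + 2)*(-7) = -5*(-7) = 35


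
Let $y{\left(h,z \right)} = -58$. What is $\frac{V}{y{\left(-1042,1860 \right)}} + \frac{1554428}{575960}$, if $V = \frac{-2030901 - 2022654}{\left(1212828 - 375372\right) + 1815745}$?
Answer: $\frac{15096178820714}{5539498973855} \approx 2.7252$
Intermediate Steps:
$V = - \frac{4053555}{2653201}$ ($V = - \frac{4053555}{\left(1212828 - 375372\right) + 1815745} = - \frac{4053555}{837456 + 1815745} = - \frac{4053555}{2653201} \approx -1.5278$)
$\frac{V}{y{\left(-1042,1860 \right)}} + \frac{1554428}{575960} = - \frac{4053555}{2653201 \left(-58\right)} + \frac{1554428}{575960} = \left(- \frac{4053555}{2653201}\right) \left(- \frac{1}{58}\right) + 1554428 \cdot \frac{1}{575960} = \frac{4053555}{153885658} + \frac{388607}{143990} = \frac{15096178820714}{5539498973855}$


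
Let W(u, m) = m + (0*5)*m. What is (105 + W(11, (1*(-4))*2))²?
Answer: 9409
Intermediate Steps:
W(u, m) = m (W(u, m) = m + 0*m = m + 0 = m)
(105 + W(11, (1*(-4))*2))² = (105 + (1*(-4))*2)² = (105 - 4*2)² = (105 - 8)² = 97² = 9409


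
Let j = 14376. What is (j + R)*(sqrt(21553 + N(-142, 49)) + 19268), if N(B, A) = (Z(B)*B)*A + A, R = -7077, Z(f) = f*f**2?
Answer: 140637132 + 7299*sqrt(19922779506) ≈ 1.1709e+9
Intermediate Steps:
Z(f) = f**3
N(B, A) = A + A*B**4 (N(B, A) = (B**3*B)*A + A = B**4*A + A = A*B**4 + A = A + A*B**4)
(j + R)*(sqrt(21553 + N(-142, 49)) + 19268) = (14376 - 7077)*(sqrt(21553 + 49*(1 + (-142)**4)) + 19268) = 7299*(sqrt(21553 + 49*(1 + 406586896)) + 19268) = 7299*(sqrt(21553 + 49*406586897) + 19268) = 7299*(sqrt(21553 + 19922757953) + 19268) = 7299*(sqrt(19922779506) + 19268) = 7299*(19268 + sqrt(19922779506)) = 140637132 + 7299*sqrt(19922779506)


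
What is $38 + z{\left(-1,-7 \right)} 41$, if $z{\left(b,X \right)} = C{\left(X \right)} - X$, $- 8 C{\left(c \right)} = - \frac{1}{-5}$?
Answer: $\frac{12959}{40} \approx 323.98$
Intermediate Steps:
$C{\left(c \right)} = - \frac{1}{40}$ ($C{\left(c \right)} = - \frac{\left(-1\right) \frac{1}{-5}}{8} = - \frac{\left(-1\right) \left(- \frac{1}{5}\right)}{8} = \left(- \frac{1}{8}\right) \frac{1}{5} = - \frac{1}{40}$)
$z{\left(b,X \right)} = - \frac{1}{40} - X$
$38 + z{\left(-1,-7 \right)} 41 = 38 + \left(- \frac{1}{40} - -7\right) 41 = 38 + \left(- \frac{1}{40} + 7\right) 41 = 38 + \frac{279}{40} \cdot 41 = 38 + \frac{11439}{40} = \frac{12959}{40}$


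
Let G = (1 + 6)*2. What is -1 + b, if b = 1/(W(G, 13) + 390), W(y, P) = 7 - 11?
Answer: -385/386 ≈ -0.99741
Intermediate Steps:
G = 14 (G = 7*2 = 14)
W(y, P) = -4
b = 1/386 (b = 1/(-4 + 390) = 1/386 ≈ 0.0025907)
-1 + b = -1 + 1/386 = -385/386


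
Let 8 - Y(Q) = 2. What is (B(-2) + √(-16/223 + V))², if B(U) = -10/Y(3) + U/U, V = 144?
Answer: 289756/2007 - 16*√447338/669 ≈ 128.38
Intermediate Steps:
Y(Q) = 6 (Y(Q) = 8 - 1*2 = 8 - 2 = 6)
B(U) = -⅔ (B(U) = -10/6 + U/U = -10*⅙ + 1 = -5/3 + 1 = -⅔)
(B(-2) + √(-16/223 + V))² = (-⅔ + √(-16/223 + 144))² = (-⅔ + √(32096/223))² = (-⅔ + 4*√447338/223)²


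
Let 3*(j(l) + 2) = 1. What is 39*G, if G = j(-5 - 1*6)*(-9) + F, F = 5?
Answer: 780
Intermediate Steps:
j(l) = -5/3 (j(l) = -2 + (⅓)*1 = -2 + ⅓ = -5/3)
G = 20 (G = -5/3*(-9) + 5 = 15 + 5 = 20)
39*G = 39*20 = 780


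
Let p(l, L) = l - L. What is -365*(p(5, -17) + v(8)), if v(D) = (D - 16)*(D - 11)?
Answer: -16790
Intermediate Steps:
v(D) = (-16 + D)*(-11 + D)
-365*(p(5, -17) + v(8)) = -365*((5 - 1*(-17)) + (176 + 8² - 27*8)) = -365*((5 + 17) + (176 + 64 - 216)) = -365*(22 + 24) = -365*46 = -16790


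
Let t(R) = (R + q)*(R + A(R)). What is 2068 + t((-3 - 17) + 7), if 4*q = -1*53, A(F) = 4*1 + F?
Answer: 5291/2 ≈ 2645.5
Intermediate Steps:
A(F) = 4 + F
q = -53/4 (q = (-1*53)/4 = (1/4)*(-53) = -53/4 ≈ -13.250)
t(R) = (4 + 2*R)*(-53/4 + R) (t(R) = (R - 53/4)*(R + (4 + R)) = (-53/4 + R)*(4 + 2*R) = (4 + 2*R)*(-53/4 + R))
2068 + t((-3 - 17) + 7) = 2068 + (-53 + 2*((-3 - 17) + 7)**2 - 45*((-3 - 17) + 7)/2) = 2068 + (-53 + 2*(-20 + 7)**2 - 45*(-20 + 7)/2) = 2068 + (-53 + 2*(-13)**2 - 45/2*(-13)) = 2068 + (-53 + 2*169 + 585/2) = 2068 + (-53 + 338 + 585/2) = 2068 + 1155/2 = 5291/2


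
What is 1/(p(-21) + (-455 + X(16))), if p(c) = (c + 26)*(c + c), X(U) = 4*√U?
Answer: -1/649 ≈ -0.0015408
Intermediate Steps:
p(c) = 2*c*(26 + c) (p(c) = (26 + c)*(2*c) = 2*c*(26 + c))
1/(p(-21) + (-455 + X(16))) = 1/(2*(-21)*(26 - 21) + (-455 + 4*√16)) = 1/(2*(-21)*5 + (-455 + 4*4)) = 1/(-210 + (-455 + 16)) = 1/(-210 - 439) = 1/(-649) = -1/649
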